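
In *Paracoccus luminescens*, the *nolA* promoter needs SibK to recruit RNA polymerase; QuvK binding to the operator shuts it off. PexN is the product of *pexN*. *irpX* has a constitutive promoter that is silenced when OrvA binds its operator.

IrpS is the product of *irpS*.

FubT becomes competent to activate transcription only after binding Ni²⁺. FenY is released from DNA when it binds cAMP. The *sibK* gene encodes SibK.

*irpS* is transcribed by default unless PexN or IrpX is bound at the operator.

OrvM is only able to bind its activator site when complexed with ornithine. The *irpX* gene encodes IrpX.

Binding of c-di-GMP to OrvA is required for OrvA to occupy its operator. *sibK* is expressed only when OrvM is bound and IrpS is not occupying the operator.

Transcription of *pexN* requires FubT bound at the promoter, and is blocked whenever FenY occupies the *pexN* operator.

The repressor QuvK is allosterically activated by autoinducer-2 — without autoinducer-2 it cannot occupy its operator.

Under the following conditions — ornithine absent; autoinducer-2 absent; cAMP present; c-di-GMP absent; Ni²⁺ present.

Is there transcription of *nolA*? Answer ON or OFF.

Ni²⁺ is present, so FubT is active.
cAMP is present, so FenY is inactive.
No repressor is bound and FubT is active, so *pexN* is transcribed.
So PexN is produced and active.
c-di-GMP is absent, so OrvA is inactive.
With no repressor bound, *irpX* is transcribed.
So IrpX is produced and active.
With repressor PexN bound, *irpS* is not transcribed.
So IrpS is not produced.
Ornithine is absent, so OrvM is inactive.
Required activator OrvM is absent, so *sibK* is not transcribed.
So SibK is not produced.
Autoinducer-2 is absent, so QuvK is inactive.
Required activator SibK is absent, so *nolA* is not transcribed.

OFF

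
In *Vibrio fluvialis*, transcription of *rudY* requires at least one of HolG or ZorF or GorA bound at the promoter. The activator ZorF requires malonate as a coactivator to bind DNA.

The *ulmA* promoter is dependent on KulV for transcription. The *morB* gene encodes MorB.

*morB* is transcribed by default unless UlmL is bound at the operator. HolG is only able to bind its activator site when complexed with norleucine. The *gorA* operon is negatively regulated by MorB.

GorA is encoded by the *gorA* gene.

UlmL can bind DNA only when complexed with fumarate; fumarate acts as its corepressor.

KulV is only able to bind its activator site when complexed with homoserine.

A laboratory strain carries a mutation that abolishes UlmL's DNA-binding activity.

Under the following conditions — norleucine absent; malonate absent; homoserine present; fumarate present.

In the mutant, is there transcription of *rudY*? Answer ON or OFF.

OFF

Norleucine is absent, so HolG is inactive.
Malonate is absent, so ZorF is inactive.
UlmL is non-functional in this strain, so it has no effect.
With no repressor bound, *morB* is transcribed.
So MorB is produced and active.
With repressor MorB bound, *gorA* is not transcribed.
So GorA is not produced.
No activator is available at the *rudY* promoter, so *rudY* is not transcribed.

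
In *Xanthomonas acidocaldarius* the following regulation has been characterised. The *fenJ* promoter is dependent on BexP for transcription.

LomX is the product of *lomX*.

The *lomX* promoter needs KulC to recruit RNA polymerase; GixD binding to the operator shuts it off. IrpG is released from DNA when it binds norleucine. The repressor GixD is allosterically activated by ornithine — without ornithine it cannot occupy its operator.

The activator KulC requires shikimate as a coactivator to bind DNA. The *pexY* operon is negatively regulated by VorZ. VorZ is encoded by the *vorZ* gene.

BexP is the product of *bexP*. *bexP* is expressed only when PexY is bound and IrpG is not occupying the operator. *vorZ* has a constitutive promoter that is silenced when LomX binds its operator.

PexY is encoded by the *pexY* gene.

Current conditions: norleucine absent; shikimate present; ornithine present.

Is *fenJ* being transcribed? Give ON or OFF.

Shikimate is present, so KulC is active.
Ornithine is present, so GixD is active.
With repressor GixD bound, *lomX* is not transcribed.
So LomX is not produced.
With no repressor bound, *vorZ* is transcribed.
So VorZ is produced and active.
With repressor VorZ bound, *pexY* is not transcribed.
So PexY is not produced.
Norleucine is absent, so IrpG is active.
With repressor IrpG bound, *bexP* is not transcribed.
So BexP is not produced.
Required activator BexP is absent, so *fenJ* is not transcribed.

OFF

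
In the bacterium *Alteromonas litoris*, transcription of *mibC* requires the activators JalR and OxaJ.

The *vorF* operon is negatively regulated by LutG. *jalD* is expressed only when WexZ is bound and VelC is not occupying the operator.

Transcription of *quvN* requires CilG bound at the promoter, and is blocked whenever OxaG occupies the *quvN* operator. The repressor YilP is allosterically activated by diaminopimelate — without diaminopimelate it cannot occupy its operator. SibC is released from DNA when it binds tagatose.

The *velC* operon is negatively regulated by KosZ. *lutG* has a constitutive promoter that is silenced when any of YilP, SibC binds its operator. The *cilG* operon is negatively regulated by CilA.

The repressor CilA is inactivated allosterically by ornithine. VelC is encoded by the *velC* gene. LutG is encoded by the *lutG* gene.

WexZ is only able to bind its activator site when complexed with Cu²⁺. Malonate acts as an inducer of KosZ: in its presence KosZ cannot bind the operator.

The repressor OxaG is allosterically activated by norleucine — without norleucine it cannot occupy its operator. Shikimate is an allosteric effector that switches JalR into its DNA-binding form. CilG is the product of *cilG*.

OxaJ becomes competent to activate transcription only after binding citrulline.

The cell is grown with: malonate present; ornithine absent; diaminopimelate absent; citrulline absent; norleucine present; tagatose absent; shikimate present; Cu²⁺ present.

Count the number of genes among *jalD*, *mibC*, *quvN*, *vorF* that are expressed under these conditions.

Cu²⁺ is present, so WexZ is active.
Malonate is present, so KosZ is inactive.
With no repressor bound, *velC* is transcribed.
So VelC is produced and active.
With repressor VelC bound, *jalD* is not transcribed.
→ *jalD* is OFF.
Shikimate is present, so JalR is active.
Citrulline is absent, so OxaJ is inactive.
Required activator OxaJ is absent, so *mibC* is not transcribed.
→ *mibC* is OFF.
Norleucine is present, so OxaG is active.
Ornithine is absent, so CilA is active.
With repressor CilA bound, *cilG* is not transcribed.
So CilG is not produced.
With repressor OxaG bound, *quvN* is not transcribed.
→ *quvN* is OFF.
Diaminopimelate is absent, so YilP is inactive.
Tagatose is absent, so SibC is active.
With repressor SibC bound, *lutG* is not transcribed.
So LutG is not produced.
With no repressor bound, *vorF* is transcribed.
→ *vorF* is ON.
1 of the 4 genes is transcribed.

1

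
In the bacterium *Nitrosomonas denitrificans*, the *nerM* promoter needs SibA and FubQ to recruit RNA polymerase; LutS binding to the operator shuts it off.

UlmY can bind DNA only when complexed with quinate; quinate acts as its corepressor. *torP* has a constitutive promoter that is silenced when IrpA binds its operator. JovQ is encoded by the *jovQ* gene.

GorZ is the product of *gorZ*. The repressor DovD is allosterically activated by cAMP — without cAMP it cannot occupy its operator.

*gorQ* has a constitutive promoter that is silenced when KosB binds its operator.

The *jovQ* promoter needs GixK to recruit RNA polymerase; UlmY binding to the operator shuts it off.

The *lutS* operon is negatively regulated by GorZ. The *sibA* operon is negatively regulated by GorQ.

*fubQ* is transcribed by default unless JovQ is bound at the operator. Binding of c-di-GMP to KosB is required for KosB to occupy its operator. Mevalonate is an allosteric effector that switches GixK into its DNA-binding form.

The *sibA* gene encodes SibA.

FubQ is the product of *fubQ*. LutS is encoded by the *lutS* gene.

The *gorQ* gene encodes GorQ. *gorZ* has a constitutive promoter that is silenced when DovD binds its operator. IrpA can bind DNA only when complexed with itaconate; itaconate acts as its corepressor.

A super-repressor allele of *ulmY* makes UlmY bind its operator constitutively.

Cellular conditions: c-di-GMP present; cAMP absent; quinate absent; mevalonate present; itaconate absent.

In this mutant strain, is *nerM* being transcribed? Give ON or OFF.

cAMP is absent, so DovD is inactive.
With no repressor bound, *gorZ* is transcribed.
So GorZ is produced and active.
With repressor GorZ bound, *lutS* is not transcribed.
So LutS is not produced.
c-di-GMP is present, so KosB is active.
With repressor KosB bound, *gorQ* is not transcribed.
So GorQ is not produced.
With no repressor bound, *sibA* is transcribed.
So SibA is produced and active.
Mevalonate is present, so GixK is active.
UlmY is constitutively active in this strain.
With repressor UlmY bound, *jovQ* is not transcribed.
So JovQ is not produced.
With no repressor bound, *fubQ* is transcribed.
So FubQ is produced and active.
No repressor is bound and SibA and FubQ are active, so *nerM* is transcribed.

ON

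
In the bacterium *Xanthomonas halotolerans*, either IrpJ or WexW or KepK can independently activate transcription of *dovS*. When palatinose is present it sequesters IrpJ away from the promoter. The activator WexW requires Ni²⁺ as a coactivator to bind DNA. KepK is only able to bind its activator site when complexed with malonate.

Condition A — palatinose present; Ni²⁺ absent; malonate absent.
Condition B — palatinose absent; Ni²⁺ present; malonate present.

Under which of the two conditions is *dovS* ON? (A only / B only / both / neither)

B only

Condition A:
Palatinose is present, so IrpJ is inactive.
Ni²⁺ is absent, so WexW is inactive.
Malonate is absent, so KepK is inactive.
No activator is available at the *dovS* promoter, so *dovS* is not transcribed.
→ *dovS* is OFF in A.
Condition B:
Palatinose is absent, so IrpJ is active.
Ni²⁺ is present, so WexW is active.
Malonate is present, so KepK is active.
Activator IrpJ is present, so *dovS* is transcribed.
→ *dovS* is ON in B.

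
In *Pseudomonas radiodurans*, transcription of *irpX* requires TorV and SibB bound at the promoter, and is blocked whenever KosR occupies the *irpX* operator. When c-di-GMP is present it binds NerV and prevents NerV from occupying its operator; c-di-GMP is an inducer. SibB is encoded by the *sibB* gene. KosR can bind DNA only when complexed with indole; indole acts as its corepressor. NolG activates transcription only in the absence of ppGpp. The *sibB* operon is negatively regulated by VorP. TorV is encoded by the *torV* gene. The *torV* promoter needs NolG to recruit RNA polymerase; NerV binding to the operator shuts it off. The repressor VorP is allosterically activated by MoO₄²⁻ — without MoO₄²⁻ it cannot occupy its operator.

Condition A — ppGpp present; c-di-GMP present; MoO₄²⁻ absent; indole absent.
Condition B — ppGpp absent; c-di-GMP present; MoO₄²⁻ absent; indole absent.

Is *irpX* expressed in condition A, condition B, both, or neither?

Condition A:
ppGpp is present, so NolG is inactive.
c-di-GMP is present, so NerV is inactive.
Required activator NolG is absent, so *torV* is not transcribed.
So TorV is not produced.
MoO₄²⁻ is absent, so VorP is inactive.
With no repressor bound, *sibB* is transcribed.
So SibB is produced and active.
Indole is absent, so KosR is inactive.
Required activator TorV is absent, so *irpX* is not transcribed.
→ *irpX* is OFF in A.
Condition B:
ppGpp is absent, so NolG is active.
c-di-GMP is present, so NerV is inactive.
No repressor is bound and NolG is active, so *torV* is transcribed.
So TorV is produced and active.
MoO₄²⁻ is absent, so VorP is inactive.
With no repressor bound, *sibB* is transcribed.
So SibB is produced and active.
Indole is absent, so KosR is inactive.
No repressor is bound and TorV and SibB are active, so *irpX* is transcribed.
→ *irpX* is ON in B.

B only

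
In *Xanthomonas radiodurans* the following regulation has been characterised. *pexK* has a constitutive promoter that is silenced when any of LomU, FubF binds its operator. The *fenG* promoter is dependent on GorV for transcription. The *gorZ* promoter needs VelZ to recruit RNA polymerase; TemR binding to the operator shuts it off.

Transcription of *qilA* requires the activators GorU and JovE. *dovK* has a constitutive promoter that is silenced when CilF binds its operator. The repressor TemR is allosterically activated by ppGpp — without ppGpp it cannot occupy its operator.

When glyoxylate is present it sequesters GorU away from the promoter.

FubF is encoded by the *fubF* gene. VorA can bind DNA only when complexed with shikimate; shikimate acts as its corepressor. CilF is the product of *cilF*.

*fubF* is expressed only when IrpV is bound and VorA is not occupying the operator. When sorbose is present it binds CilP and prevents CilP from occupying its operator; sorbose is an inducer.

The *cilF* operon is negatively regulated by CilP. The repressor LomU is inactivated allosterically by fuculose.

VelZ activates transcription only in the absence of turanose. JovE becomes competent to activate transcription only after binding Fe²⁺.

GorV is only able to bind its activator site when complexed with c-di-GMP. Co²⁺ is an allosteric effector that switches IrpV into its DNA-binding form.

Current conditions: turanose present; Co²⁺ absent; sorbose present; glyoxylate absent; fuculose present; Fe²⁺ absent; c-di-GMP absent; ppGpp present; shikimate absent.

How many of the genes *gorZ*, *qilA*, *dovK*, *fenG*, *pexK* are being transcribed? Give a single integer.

ppGpp is present, so TemR is active.
Turanose is present, so VelZ is inactive.
With repressor TemR bound, *gorZ* is not transcribed.
→ *gorZ* is OFF.
Glyoxylate is absent, so GorU is active.
Fe²⁺ is absent, so JovE is inactive.
Required activator JovE is absent, so *qilA* is not transcribed.
→ *qilA* is OFF.
Sorbose is present, so CilP is inactive.
With no repressor bound, *cilF* is transcribed.
So CilF is produced and active.
With repressor CilF bound, *dovK* is not transcribed.
→ *dovK* is OFF.
c-di-GMP is absent, so GorV is inactive.
Required activator GorV is absent, so *fenG* is not transcribed.
→ *fenG* is OFF.
Fuculose is present, so LomU is inactive.
Shikimate is absent, so VorA is inactive.
Co²⁺ is absent, so IrpV is inactive.
Required activator IrpV is absent, so *fubF* is not transcribed.
So FubF is not produced.
With no repressor bound, *pexK* is transcribed.
→ *pexK* is ON.
1 of the 5 genes is transcribed.

1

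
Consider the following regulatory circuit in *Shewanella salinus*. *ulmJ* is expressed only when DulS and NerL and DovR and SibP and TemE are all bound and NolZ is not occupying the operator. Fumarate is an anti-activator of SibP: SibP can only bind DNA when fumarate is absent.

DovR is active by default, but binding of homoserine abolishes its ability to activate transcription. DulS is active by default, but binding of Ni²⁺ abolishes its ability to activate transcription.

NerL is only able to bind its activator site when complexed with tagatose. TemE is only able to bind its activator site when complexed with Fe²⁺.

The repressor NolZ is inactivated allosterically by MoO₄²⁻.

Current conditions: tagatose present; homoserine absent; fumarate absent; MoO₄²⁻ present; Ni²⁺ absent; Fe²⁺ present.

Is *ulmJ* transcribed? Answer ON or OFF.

Ni²⁺ is absent, so DulS is active.
Tagatose is present, so NerL is active.
Homoserine is absent, so DovR is active.
MoO₄²⁻ is present, so NolZ is inactive.
Fumarate is absent, so SibP is active.
Fe²⁺ is present, so TemE is active.
No repressor is bound and DulS and NerL and DovR and SibP and TemE are active, so *ulmJ* is transcribed.

ON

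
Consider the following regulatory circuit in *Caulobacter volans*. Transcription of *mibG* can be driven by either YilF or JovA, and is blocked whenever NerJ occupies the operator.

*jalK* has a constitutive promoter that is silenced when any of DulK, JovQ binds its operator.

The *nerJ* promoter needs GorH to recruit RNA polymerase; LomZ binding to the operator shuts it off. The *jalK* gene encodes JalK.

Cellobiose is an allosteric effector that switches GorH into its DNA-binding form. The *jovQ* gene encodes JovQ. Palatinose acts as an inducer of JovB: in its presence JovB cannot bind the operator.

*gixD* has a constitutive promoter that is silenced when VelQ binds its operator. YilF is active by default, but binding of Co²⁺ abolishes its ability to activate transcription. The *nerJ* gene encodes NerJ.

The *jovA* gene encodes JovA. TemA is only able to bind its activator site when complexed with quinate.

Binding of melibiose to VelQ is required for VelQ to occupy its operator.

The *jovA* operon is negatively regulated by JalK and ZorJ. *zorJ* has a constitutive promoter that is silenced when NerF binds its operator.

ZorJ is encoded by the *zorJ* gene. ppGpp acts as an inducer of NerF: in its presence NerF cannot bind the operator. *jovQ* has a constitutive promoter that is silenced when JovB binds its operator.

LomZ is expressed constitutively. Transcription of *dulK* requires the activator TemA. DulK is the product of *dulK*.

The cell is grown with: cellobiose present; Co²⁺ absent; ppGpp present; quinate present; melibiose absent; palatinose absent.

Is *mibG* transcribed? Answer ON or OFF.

Cellobiose is present, so GorH is active.
LomZ is produced constitutively and is active.
With repressor LomZ bound, *nerJ* is not transcribed.
So NerJ is not produced.
Co²⁺ is absent, so YilF is active.
Quinate is present, so TemA is active.
No repressor is bound and TemA is active, so *dulK* is transcribed.
So DulK is produced and active.
Palatinose is absent, so JovB is active.
With repressor JovB bound, *jovQ* is not transcribed.
So JovQ is not produced.
With repressor DulK bound, *jalK* is not transcribed.
So JalK is not produced.
ppGpp is present, so NerF is inactive.
With no repressor bound, *zorJ* is transcribed.
So ZorJ is produced and active.
With repressor ZorJ bound, *jovA* is not transcribed.
So JovA is not produced.
Activator YilF is present, so *mibG* is transcribed.

ON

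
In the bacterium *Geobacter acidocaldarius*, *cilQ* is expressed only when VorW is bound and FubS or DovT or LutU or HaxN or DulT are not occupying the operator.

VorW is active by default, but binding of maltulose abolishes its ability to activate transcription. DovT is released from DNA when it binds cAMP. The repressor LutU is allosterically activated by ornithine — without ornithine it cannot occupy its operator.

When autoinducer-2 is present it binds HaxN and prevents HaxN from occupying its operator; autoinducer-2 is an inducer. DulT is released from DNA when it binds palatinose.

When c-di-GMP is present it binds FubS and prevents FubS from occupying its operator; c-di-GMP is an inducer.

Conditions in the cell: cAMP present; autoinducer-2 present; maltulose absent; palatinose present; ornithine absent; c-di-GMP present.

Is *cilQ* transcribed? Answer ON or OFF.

ON

c-di-GMP is present, so FubS is inactive.
Maltulose is absent, so VorW is active.
cAMP is present, so DovT is inactive.
Ornithine is absent, so LutU is inactive.
Autoinducer-2 is present, so HaxN is inactive.
Palatinose is present, so DulT is inactive.
No repressor is bound and VorW is active, so *cilQ* is transcribed.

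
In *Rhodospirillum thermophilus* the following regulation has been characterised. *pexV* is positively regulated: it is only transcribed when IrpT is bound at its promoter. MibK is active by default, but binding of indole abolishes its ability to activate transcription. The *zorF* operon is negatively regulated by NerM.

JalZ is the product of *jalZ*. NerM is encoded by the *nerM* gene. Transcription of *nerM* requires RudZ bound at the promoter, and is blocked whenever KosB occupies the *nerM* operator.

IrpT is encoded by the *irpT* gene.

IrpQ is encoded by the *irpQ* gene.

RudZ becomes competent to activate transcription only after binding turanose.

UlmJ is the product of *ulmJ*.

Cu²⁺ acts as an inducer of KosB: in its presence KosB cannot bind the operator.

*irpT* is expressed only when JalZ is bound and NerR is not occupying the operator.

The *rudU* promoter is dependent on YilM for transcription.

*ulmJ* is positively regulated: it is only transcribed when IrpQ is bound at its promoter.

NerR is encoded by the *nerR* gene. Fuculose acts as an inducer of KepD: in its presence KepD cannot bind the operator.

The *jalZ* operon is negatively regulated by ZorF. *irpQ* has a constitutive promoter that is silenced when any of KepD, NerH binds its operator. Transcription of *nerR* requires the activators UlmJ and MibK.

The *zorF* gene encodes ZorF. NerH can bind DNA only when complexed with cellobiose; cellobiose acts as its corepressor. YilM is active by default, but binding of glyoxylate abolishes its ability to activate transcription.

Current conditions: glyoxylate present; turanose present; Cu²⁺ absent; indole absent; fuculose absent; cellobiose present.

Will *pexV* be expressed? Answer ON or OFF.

OFF

Fuculose is absent, so KepD is active.
Cellobiose is present, so NerH is active.
With repressor KepD bound, *irpQ* is not transcribed.
So IrpQ is not produced.
Required activator IrpQ is absent, so *ulmJ* is not transcribed.
So UlmJ is not produced.
Indole is absent, so MibK is active.
Required activator UlmJ is absent, so *nerR* is not transcribed.
So NerR is not produced.
Cu²⁺ is absent, so KosB is active.
Turanose is present, so RudZ is active.
With repressor KosB bound, *nerM* is not transcribed.
So NerM is not produced.
With no repressor bound, *zorF* is transcribed.
So ZorF is produced and active.
With repressor ZorF bound, *jalZ* is not transcribed.
So JalZ is not produced.
Required activator JalZ is absent, so *irpT* is not transcribed.
So IrpT is not produced.
Required activator IrpT is absent, so *pexV* is not transcribed.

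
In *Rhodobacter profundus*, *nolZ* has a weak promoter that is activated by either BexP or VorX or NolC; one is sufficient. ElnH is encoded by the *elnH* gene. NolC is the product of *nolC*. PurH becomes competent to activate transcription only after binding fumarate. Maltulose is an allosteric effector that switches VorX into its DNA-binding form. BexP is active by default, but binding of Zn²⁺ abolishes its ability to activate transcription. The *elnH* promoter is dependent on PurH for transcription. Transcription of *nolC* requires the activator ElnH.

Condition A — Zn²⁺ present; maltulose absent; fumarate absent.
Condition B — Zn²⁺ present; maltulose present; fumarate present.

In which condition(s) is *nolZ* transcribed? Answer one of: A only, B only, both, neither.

B only

Condition A:
Zn²⁺ is present, so BexP is inactive.
Maltulose is absent, so VorX is inactive.
Fumarate is absent, so PurH is inactive.
Required activator PurH is absent, so *elnH* is not transcribed.
So ElnH is not produced.
Required activator ElnH is absent, so *nolC* is not transcribed.
So NolC is not produced.
No activator is available at the *nolZ* promoter, so *nolZ* is not transcribed.
→ *nolZ* is OFF in A.
Condition B:
Zn²⁺ is present, so BexP is inactive.
Maltulose is present, so VorX is active.
Fumarate is present, so PurH is active.
No repressor is bound and PurH is active, so *elnH* is transcribed.
So ElnH is produced and active.
No repressor is bound and ElnH is active, so *nolC* is transcribed.
So NolC is produced and active.
Activator VorX is present, so *nolZ* is transcribed.
→ *nolZ* is ON in B.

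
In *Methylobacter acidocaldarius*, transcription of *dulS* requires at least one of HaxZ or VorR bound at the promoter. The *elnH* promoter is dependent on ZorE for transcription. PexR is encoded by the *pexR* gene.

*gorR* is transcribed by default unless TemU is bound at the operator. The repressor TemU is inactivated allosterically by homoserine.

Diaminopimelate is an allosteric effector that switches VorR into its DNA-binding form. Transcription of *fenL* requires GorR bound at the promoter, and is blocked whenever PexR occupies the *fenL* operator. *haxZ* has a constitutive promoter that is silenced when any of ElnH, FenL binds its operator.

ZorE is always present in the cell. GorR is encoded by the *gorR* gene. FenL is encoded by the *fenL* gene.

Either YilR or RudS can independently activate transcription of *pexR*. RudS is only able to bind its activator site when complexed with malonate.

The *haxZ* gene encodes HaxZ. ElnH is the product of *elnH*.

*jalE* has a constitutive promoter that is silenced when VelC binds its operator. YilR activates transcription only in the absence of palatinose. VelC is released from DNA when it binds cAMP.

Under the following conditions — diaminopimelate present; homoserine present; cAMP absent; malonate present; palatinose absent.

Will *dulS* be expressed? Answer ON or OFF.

ON

ZorE is produced constitutively and is active.
No repressor is bound and ZorE is active, so *elnH* is transcribed.
So ElnH is produced and active.
Palatinose is absent, so YilR is active.
Malonate is present, so RudS is active.
Activator YilR is present, so *pexR* is transcribed.
So PexR is produced and active.
Homoserine is present, so TemU is inactive.
With no repressor bound, *gorR* is transcribed.
So GorR is produced and active.
With repressor PexR bound, *fenL* is not transcribed.
So FenL is not produced.
With repressor ElnH bound, *haxZ* is not transcribed.
So HaxZ is not produced.
Diaminopimelate is present, so VorR is active.
Activator VorR is present, so *dulS* is transcribed.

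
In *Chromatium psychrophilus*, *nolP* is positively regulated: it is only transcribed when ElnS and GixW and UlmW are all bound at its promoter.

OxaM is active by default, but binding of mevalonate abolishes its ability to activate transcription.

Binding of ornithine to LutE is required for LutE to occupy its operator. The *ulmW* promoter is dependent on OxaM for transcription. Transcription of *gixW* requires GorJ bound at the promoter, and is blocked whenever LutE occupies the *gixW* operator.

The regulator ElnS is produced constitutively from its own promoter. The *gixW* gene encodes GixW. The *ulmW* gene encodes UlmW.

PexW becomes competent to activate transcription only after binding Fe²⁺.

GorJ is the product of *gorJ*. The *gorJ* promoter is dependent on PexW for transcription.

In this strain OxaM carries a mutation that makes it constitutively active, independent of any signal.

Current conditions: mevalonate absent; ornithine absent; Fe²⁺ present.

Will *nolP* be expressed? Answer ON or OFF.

ElnS is produced constitutively and is active.
Ornithine is absent, so LutE is inactive.
Fe²⁺ is present, so PexW is active.
No repressor is bound and PexW is active, so *gorJ* is transcribed.
So GorJ is produced and active.
No repressor is bound and GorJ is active, so *gixW* is transcribed.
So GixW is produced and active.
OxaM is constitutively active in this strain.
No repressor is bound and OxaM is active, so *ulmW* is transcribed.
So UlmW is produced and active.
No repressor is bound and ElnS and GixW and UlmW are active, so *nolP* is transcribed.

ON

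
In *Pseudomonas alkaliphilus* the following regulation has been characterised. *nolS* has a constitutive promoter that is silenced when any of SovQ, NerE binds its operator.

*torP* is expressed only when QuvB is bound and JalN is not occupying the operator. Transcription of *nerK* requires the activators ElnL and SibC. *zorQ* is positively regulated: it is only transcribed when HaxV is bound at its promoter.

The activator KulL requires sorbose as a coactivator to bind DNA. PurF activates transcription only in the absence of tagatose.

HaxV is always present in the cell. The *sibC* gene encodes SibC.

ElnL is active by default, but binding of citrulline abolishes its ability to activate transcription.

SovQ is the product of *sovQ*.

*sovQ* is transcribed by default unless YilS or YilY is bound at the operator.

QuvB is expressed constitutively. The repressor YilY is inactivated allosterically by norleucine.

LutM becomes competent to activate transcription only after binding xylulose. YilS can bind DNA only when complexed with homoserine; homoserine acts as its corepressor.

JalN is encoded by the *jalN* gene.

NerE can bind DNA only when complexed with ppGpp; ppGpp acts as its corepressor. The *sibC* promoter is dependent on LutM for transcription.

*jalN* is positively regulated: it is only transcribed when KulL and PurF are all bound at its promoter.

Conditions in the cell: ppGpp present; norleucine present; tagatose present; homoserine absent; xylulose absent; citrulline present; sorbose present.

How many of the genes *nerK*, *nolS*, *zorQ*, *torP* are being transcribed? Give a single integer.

Citrulline is present, so ElnL is inactive.
Xylulose is absent, so LutM is inactive.
Required activator LutM is absent, so *sibC* is not transcribed.
So SibC is not produced.
Required activator ElnL is absent, so *nerK* is not transcribed.
→ *nerK* is OFF.
Homoserine is absent, so YilS is inactive.
Norleucine is present, so YilY is inactive.
With no repressor bound, *sovQ* is transcribed.
So SovQ is produced and active.
ppGpp is present, so NerE is active.
With repressor SovQ bound, *nolS* is not transcribed.
→ *nolS* is OFF.
HaxV is produced constitutively and is active.
No repressor is bound and HaxV is active, so *zorQ* is transcribed.
→ *zorQ* is ON.
QuvB is produced constitutively and is active.
Sorbose is present, so KulL is active.
Tagatose is present, so PurF is inactive.
Required activator PurF is absent, so *jalN* is not transcribed.
So JalN is not produced.
No repressor is bound and QuvB is active, so *torP* is transcribed.
→ *torP* is ON.
2 of the 4 genes are transcribed.

2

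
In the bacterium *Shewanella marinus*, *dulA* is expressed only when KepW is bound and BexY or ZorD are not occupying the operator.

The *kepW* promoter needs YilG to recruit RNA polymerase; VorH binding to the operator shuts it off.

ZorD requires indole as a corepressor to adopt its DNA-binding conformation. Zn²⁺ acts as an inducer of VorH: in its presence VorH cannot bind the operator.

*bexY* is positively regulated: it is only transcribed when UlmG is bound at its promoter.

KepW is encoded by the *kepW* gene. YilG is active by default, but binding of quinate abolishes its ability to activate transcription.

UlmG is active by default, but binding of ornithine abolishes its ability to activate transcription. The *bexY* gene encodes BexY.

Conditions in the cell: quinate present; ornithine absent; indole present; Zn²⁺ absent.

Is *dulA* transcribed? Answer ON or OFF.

OFF

Ornithine is absent, so UlmG is active.
No repressor is bound and UlmG is active, so *bexY* is transcribed.
So BexY is produced and active.
Indole is present, so ZorD is active.
Quinate is present, so YilG is inactive.
Zn²⁺ is absent, so VorH is active.
With repressor VorH bound, *kepW* is not transcribed.
So KepW is not produced.
With repressor BexY bound, *dulA* is not transcribed.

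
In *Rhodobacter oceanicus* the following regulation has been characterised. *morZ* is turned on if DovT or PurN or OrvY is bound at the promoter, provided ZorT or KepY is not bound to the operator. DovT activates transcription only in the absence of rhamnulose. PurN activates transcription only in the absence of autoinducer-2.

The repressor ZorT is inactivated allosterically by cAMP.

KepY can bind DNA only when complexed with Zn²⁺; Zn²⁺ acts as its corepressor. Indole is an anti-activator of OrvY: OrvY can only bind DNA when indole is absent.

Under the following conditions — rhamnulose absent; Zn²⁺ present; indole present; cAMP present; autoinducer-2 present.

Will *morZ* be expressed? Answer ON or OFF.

OFF

cAMP is present, so ZorT is inactive.
Rhamnulose is absent, so DovT is active.
Autoinducer-2 is present, so PurN is inactive.
Indole is present, so OrvY is inactive.
Zn²⁺ is present, so KepY is active.
With repressor KepY bound, *morZ* is not transcribed.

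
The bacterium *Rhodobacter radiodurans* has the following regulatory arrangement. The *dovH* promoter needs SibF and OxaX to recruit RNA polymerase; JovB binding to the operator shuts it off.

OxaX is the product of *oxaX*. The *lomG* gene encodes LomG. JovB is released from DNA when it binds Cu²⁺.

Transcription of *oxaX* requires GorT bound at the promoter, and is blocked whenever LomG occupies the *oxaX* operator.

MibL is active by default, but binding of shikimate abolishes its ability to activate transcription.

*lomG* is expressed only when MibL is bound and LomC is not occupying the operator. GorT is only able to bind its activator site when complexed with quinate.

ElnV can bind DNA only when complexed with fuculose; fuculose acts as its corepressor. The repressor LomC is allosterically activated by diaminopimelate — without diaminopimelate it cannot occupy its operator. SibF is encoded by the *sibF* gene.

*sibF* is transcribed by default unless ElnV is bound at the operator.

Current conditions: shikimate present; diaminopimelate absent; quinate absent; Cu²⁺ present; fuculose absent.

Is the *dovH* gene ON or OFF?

Fuculose is absent, so ElnV is inactive.
With no repressor bound, *sibF* is transcribed.
So SibF is produced and active.
Quinate is absent, so GorT is inactive.
Diaminopimelate is absent, so LomC is inactive.
Shikimate is present, so MibL is inactive.
Required activator MibL is absent, so *lomG* is not transcribed.
So LomG is not produced.
Required activator GorT is absent, so *oxaX* is not transcribed.
So OxaX is not produced.
Cu²⁺ is present, so JovB is inactive.
Required activator OxaX is absent, so *dovH* is not transcribed.

OFF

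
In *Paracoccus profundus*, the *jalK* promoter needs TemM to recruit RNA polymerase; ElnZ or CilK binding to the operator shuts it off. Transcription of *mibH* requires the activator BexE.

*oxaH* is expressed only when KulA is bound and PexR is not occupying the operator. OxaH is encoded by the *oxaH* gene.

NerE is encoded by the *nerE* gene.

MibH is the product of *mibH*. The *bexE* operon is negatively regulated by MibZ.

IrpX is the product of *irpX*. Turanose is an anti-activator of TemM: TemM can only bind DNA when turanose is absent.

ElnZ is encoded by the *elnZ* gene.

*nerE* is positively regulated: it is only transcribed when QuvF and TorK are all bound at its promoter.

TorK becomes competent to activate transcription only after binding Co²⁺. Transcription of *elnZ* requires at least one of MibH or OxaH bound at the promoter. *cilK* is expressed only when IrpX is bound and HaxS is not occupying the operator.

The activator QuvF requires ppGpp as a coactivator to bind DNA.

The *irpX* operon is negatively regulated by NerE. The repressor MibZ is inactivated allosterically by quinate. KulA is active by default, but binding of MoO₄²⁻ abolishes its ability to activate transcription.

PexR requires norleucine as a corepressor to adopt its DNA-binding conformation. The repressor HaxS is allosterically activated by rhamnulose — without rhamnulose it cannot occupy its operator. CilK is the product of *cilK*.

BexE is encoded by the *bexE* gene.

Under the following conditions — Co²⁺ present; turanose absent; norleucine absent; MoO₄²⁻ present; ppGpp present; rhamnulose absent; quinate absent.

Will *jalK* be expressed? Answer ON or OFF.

ON

Turanose is absent, so TemM is active.
Quinate is absent, so MibZ is active.
With repressor MibZ bound, *bexE* is not transcribed.
So BexE is not produced.
Required activator BexE is absent, so *mibH* is not transcribed.
So MibH is not produced.
MoO₄²⁻ is present, so KulA is inactive.
Norleucine is absent, so PexR is inactive.
Required activator KulA is absent, so *oxaH* is not transcribed.
So OxaH is not produced.
No activator is available at the *elnZ* promoter, so *elnZ* is not transcribed.
So ElnZ is not produced.
ppGpp is present, so QuvF is active.
Co²⁺ is present, so TorK is active.
No repressor is bound and QuvF and TorK are active, so *nerE* is transcribed.
So NerE is produced and active.
With repressor NerE bound, *irpX* is not transcribed.
So IrpX is not produced.
Rhamnulose is absent, so HaxS is inactive.
Required activator IrpX is absent, so *cilK* is not transcribed.
So CilK is not produced.
No repressor is bound and TemM is active, so *jalK* is transcribed.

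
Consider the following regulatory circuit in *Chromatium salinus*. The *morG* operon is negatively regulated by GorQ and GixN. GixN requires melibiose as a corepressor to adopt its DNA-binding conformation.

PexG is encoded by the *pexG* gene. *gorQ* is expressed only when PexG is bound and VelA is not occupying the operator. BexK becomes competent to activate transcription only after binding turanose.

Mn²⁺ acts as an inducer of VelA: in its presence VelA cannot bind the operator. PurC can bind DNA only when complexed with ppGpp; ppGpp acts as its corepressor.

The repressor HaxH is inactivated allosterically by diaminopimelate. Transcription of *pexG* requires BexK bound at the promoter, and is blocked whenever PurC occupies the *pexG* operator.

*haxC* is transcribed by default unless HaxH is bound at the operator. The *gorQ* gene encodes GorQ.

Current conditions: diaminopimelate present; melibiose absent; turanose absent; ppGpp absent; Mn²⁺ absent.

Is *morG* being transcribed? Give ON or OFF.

Turanose is absent, so BexK is inactive.
ppGpp is absent, so PurC is inactive.
Required activator BexK is absent, so *pexG* is not transcribed.
So PexG is not produced.
Mn²⁺ is absent, so VelA is active.
With repressor VelA bound, *gorQ* is not transcribed.
So GorQ is not produced.
Melibiose is absent, so GixN is inactive.
With no repressor bound, *morG* is transcribed.

ON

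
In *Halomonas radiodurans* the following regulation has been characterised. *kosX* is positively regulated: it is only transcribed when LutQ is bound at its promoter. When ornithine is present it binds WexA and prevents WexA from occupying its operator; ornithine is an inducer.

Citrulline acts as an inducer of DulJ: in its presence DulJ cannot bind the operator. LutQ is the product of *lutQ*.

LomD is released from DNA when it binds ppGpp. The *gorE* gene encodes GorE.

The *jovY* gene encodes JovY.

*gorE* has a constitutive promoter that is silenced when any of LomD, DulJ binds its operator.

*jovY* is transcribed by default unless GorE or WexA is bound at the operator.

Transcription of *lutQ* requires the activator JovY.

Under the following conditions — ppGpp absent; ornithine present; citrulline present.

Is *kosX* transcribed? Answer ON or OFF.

ppGpp is absent, so LomD is active.
Citrulline is present, so DulJ is inactive.
With repressor LomD bound, *gorE* is not transcribed.
So GorE is not produced.
Ornithine is present, so WexA is inactive.
With no repressor bound, *jovY* is transcribed.
So JovY is produced and active.
No repressor is bound and JovY is active, so *lutQ* is transcribed.
So LutQ is produced and active.
No repressor is bound and LutQ is active, so *kosX* is transcribed.

ON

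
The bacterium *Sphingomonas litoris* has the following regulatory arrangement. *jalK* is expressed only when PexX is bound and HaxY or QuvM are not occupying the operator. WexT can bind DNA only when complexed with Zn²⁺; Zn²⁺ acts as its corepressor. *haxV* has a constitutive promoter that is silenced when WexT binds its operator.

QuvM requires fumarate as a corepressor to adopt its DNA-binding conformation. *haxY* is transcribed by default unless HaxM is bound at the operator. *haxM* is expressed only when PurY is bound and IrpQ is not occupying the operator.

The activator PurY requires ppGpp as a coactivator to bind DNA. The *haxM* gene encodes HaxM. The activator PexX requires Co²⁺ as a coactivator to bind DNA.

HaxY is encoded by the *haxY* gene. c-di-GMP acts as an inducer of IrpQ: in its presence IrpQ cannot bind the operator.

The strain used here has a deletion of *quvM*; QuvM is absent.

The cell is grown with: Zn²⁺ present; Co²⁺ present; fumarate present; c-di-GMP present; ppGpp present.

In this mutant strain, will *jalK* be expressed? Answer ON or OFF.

ON

c-di-GMP is present, so IrpQ is inactive.
ppGpp is present, so PurY is active.
No repressor is bound and PurY is active, so *haxM* is transcribed.
So HaxM is produced and active.
With repressor HaxM bound, *haxY* is not transcribed.
So HaxY is not produced.
QuvM is non-functional in this strain, so it has no effect.
Co²⁺ is present, so PexX is active.
No repressor is bound and PexX is active, so *jalK* is transcribed.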